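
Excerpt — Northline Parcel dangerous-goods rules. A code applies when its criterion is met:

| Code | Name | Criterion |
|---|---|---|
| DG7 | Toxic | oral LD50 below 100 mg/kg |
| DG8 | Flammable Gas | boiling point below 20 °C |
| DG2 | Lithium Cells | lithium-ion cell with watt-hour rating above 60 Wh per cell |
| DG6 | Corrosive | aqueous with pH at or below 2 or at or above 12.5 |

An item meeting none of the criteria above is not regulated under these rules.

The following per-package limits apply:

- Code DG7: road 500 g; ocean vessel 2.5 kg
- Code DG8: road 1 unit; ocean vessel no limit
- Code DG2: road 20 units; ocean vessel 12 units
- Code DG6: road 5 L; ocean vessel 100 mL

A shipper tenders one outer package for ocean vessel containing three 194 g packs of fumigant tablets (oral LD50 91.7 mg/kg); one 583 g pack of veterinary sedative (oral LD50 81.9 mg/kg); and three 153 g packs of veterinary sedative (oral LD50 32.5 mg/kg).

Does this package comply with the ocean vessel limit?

Yes

The fumigant tablets have oral LD50 91.7 mg/kg, which is < 100 mg/kg, so they are Code DG7 (Toxic).
With oral LD50 81.9 mg/kg (< 100 mg/kg), the veterinary sedative falls in Code DG7.
Oral LD50 32.5 mg/kg meets the Code DG7 criterion (Toxic), so the veterinary sedative is Code DG7.
Total Code DG7: (three 194 g packs = 582 g) + 583 g + (three 153 g packs = 459 g) = 1.624 kg.
1.624 kg ≤ 2.5 kg (ocean vessel limit, Code DG7) — within limit.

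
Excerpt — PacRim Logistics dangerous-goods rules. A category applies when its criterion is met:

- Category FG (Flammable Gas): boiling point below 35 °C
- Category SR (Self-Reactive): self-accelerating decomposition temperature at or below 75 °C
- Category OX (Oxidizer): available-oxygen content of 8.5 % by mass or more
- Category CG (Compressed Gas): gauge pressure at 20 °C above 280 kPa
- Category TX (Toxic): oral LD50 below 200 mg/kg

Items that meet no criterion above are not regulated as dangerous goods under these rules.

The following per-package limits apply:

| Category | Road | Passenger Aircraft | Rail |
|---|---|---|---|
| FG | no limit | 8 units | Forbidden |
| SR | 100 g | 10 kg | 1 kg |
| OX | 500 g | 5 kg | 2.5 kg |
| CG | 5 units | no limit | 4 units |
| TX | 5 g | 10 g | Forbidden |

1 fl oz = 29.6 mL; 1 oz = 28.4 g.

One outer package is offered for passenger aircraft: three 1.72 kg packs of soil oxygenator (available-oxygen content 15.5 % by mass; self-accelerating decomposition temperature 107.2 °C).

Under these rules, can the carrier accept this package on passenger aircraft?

With available-oxygen content 15.5 % by mass (≥ 8.5 % by mass), the soil oxygenator falls in Category OX.
Category OX quantity: three 1.72 kg packs = 5.16 kg.
5.16 kg > 5 kg (passenger aircraft limit, Category OX) — over the limit.

No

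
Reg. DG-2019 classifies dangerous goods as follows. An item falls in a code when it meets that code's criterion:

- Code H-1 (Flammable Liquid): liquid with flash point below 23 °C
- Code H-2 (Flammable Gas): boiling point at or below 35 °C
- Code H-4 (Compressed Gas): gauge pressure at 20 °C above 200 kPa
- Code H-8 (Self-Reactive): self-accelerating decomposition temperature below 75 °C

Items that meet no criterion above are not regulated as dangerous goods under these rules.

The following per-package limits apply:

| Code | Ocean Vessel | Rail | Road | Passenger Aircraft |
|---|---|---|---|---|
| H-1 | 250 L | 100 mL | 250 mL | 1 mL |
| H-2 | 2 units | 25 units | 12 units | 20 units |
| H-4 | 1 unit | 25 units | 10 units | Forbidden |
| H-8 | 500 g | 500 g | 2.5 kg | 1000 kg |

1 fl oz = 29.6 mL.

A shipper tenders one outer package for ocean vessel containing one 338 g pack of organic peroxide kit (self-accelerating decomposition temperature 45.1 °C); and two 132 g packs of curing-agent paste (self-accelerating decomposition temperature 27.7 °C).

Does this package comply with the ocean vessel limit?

No

The organic peroxide kit has self-accelerating decomposition temperature 45.1 °C, which is < 75 °C, so it is Code H-8 (Self-Reactive).
With self-accelerating decomposition temperature 27.7 °C (< 75 °C), the curing-agent paste falls in Code H-8.
Total Code H-8: 338 g + (two 132 g packs = 264 g) = 602 g.
602 g exceeds the ocean vessel limit of 500 g for Code H-8.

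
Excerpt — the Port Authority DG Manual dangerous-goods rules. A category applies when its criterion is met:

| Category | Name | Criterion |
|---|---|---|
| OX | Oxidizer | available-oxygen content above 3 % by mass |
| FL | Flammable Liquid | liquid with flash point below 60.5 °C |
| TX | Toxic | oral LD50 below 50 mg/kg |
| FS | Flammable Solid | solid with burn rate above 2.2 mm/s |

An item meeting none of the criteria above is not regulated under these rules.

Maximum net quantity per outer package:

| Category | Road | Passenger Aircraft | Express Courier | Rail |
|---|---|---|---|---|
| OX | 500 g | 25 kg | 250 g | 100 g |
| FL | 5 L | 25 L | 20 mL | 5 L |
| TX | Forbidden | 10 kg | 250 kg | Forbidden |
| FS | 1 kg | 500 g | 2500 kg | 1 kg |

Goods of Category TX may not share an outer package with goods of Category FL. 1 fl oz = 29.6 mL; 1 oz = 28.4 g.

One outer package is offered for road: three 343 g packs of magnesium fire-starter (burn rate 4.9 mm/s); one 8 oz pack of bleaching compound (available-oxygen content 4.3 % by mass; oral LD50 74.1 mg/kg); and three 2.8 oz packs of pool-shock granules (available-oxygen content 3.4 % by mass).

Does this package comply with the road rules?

Magnesium fire-starter: burn rate 4.9 mm/s > 2.2 mm/s → Category FS (Flammable Solid).
Available-oxygen content 4.3 % by mass meets the Category OX criterion (Oxidizer), so the bleaching compound is Category OX.
Pool-shock granules: available-oxygen content 3.4 % by mass > 3 % by mass → Category OX (Oxidizer).
Category OX net quantity: (one 8 oz pack = 227.2 g) + (three 2.8 oz packs = 238.56 g) = 465.76 g.
465.76 g is within the road limit of 500 g for Category OX.
Category FS quantity: three 343 g packs = 1.029 kg.
1.029 kg exceeds the road limit of 1 kg for Category FS.
The segregation rule (Category TX with Category FL) does not apply to Category OX with Category FS.

No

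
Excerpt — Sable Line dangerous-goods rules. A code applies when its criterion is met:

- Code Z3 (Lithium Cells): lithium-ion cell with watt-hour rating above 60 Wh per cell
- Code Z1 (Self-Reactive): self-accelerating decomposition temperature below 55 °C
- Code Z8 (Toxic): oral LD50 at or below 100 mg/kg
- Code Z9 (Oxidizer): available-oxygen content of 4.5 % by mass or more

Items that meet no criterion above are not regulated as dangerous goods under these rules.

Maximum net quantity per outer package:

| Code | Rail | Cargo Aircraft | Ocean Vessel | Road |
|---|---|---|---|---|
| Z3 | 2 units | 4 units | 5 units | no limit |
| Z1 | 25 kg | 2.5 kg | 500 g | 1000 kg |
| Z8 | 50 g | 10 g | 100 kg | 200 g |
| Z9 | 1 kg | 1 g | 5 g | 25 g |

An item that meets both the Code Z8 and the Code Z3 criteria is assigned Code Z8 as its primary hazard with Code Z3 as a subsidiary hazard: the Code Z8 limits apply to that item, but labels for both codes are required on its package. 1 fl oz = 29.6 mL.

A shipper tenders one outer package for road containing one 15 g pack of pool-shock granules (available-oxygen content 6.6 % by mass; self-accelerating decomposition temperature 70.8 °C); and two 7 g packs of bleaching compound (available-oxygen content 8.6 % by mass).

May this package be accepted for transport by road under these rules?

No

Pool-shock granules: available-oxygen content 6.6 % by mass ≥ 4.5 % by mass → Code Z9 (Oxidizer).
The bleaching compound has available-oxygen content 8.6 % by mass, which is ≥ 4.5 % by mass, so it is Code Z9 (Oxidizer).
Code Z9 net quantity: 15 g + (two 7 g packs = 14 g) = 29 g.
29 g exceeds the road limit of 25 g for Code Z9.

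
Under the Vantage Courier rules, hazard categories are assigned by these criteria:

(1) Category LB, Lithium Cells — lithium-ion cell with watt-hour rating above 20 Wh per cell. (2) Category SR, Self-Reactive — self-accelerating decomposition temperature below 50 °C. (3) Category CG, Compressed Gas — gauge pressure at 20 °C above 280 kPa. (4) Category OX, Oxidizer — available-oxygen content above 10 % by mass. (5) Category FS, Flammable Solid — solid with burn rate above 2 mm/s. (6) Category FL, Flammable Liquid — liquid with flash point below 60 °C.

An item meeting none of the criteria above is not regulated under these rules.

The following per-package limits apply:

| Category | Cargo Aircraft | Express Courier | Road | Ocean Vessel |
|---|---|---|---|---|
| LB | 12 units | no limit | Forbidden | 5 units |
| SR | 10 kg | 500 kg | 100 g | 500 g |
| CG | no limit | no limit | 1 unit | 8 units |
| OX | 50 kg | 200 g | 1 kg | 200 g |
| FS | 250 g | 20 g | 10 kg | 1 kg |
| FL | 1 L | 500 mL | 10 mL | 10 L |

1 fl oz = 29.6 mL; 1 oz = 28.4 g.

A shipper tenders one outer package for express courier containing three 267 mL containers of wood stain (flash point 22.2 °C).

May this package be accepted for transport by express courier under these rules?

The wood stain has flash point 22.2 °C, which is < 60 °C, so it is Category FL (Flammable Liquid).
Category FL quantity: three 267 mL containers = 801 mL.
801 mL > 500 mL (express courier limit, Category FL) — over the limit.

No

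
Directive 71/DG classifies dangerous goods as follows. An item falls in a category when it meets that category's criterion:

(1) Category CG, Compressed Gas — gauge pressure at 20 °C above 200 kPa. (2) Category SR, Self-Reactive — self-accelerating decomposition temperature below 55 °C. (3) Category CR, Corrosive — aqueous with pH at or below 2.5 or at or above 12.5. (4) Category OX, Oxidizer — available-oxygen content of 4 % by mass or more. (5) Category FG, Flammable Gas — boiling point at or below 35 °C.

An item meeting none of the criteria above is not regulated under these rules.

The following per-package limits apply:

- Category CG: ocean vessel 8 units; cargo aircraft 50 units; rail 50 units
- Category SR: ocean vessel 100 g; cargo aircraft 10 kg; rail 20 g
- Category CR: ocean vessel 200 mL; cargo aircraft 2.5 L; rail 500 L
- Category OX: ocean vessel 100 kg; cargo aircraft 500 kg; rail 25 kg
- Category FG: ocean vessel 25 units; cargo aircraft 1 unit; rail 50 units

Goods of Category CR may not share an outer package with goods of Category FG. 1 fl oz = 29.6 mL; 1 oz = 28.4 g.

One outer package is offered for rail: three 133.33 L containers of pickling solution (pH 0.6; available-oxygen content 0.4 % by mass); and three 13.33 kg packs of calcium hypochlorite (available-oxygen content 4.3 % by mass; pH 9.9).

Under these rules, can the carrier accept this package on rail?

No

With pH 0.6 (≤ 2.5), the pickling solution falls in Category CR.
Calcium hypochlorite: available-oxygen content 4.3 % by mass ≥ 4 % by mass → Category OX (Oxidizer).
Category OX quantity: three 13.33 kg packs = 39.99 kg.
That exceeds the Category OX rail limit of 25 kg.
Category CR quantity: three 133.33 L containers = 399.99 L.
399.99 L ≤ 500 L (rail limit, Category CR) — within limit.
The segregation rule (Category CR with Category FG) does not apply to Category OX with Category CR.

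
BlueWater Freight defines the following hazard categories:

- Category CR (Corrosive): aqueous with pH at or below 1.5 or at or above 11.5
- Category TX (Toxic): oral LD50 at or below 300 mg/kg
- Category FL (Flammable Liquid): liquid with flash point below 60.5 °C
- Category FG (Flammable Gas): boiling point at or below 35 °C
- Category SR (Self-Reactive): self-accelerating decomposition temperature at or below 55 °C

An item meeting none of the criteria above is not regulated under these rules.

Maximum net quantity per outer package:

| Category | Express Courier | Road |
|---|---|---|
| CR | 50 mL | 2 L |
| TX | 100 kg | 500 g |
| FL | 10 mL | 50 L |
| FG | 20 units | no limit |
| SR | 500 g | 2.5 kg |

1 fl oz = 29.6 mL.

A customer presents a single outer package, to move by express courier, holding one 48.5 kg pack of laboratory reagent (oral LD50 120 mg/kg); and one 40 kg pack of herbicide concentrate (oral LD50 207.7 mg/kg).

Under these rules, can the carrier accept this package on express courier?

Yes

The laboratory reagent has oral LD50 120 mg/kg, which is ≤ 300 mg/kg, so it is Category TX (Toxic).
Herbicide concentrate: oral LD50 207.7 mg/kg ≤ 300 mg/kg → Category TX (Toxic).
Category TX net quantity: 48.5 kg + 40 kg = 88.5 kg.
88.5 kg ≤ 100 kg (express courier limit, Category TX) — within limit.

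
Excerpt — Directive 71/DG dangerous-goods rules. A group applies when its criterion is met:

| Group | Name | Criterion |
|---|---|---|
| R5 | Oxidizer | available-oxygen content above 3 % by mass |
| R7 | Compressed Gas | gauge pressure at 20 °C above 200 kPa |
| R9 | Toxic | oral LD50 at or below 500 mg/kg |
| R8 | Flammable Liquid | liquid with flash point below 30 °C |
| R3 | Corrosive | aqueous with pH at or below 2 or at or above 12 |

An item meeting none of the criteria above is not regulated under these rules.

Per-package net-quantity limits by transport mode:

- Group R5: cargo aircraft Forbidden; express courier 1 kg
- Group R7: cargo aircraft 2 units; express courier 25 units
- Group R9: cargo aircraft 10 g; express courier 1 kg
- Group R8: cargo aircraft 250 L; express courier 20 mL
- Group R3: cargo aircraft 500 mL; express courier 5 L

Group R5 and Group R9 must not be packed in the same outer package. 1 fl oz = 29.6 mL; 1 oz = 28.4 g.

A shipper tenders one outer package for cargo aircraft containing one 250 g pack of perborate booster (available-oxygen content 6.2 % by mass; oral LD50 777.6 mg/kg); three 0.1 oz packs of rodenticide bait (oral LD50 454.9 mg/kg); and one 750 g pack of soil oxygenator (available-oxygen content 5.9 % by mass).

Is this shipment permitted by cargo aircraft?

No

The perborate booster has available-oxygen content 6.2 % by mass, which is > 3 % by mass, so it is Group R5 (Oxidizer).
With oral LD50 454.9 mg/kg (≤ 500 mg/kg), the rodenticide bait falls in Group R9.
Available-oxygen content 5.9 % by mass meets the Group R5 criterion (Oxidizer), so the soil oxygenator is Group R5.
Total Group R5: 250 g + 750 g = 1 kg.
Group R5 is Forbidden by cargo aircraft.
Group R9 quantity: three 0.1 oz packs = 8.52 g.
8.52 g ≤ 10 g (cargo aircraft limit, Group R9) — within limit.
Group R5 and Group R9 may not share an outer package.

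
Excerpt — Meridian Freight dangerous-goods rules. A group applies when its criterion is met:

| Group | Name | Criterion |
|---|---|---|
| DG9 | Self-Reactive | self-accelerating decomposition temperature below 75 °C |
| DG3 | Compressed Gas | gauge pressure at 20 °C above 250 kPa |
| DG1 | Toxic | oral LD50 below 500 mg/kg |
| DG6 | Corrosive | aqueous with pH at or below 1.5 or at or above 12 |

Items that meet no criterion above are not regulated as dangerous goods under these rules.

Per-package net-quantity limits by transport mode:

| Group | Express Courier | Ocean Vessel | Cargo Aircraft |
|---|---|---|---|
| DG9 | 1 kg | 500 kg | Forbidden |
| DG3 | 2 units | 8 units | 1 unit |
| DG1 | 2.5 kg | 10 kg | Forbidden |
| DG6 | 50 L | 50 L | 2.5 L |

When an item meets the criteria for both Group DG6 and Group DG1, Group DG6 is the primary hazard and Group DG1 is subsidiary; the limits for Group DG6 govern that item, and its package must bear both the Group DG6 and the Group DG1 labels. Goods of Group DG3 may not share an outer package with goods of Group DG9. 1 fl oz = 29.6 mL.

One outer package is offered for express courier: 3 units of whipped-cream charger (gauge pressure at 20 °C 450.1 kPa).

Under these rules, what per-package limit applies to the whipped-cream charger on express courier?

With gauge pressure at 20 °C 450.1 kPa (> 250 kPa), the whipped-cream charger falls in Group DG3.
The express courier limit for Group DG3 is 2 units.

2 units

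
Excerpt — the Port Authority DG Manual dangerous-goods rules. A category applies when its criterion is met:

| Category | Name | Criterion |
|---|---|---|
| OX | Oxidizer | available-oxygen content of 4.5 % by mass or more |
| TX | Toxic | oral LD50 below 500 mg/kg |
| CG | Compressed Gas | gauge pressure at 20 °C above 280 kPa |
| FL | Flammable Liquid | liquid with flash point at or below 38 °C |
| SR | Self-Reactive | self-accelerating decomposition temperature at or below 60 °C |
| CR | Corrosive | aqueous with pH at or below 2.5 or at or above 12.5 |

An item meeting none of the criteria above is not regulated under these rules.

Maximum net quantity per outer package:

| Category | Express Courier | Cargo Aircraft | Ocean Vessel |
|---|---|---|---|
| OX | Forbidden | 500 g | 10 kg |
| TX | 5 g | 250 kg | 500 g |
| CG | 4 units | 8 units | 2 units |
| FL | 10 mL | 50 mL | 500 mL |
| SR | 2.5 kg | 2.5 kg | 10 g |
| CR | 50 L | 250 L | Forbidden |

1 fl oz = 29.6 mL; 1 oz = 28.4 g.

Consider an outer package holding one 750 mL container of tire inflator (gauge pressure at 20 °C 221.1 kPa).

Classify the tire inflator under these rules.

gauge pressure at 20 °C 221.1 kPa is not above 280 kPa, so Category CG does not apply.
No criterion is met, so the item is not regulated.

Not regulated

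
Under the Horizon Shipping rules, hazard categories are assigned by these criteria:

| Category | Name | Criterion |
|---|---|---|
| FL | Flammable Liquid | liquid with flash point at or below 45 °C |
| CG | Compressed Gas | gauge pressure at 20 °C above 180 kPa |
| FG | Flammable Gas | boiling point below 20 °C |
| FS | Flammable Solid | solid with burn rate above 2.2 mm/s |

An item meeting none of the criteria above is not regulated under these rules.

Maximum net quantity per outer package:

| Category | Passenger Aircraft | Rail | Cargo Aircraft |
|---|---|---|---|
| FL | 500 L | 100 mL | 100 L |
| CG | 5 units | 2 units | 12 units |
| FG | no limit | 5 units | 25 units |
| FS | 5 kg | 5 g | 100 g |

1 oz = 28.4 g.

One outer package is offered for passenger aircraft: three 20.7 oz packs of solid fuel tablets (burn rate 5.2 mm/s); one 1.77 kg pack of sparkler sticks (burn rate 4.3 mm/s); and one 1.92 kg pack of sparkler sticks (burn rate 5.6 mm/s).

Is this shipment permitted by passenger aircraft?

With burn rate 5.2 mm/s (> 2.2 mm/s), the solid fuel tablets fall in Category FS.
Burn rate 4.3 mm/s meets the Category FS criterion (Flammable Solid), so the sparkler sticks are Category FS.
Sparkler sticks: burn rate 5.6 mm/s > 2.2 mm/s → Category FS (Flammable Solid).
Total Category FS: (three 20.7 oz packs = 1763.64 g) + 1.77 kg + 1.92 kg = 5453.64 g.
5453.64 g > 5 kg (passenger aircraft limit, Category FS) — over the limit.

No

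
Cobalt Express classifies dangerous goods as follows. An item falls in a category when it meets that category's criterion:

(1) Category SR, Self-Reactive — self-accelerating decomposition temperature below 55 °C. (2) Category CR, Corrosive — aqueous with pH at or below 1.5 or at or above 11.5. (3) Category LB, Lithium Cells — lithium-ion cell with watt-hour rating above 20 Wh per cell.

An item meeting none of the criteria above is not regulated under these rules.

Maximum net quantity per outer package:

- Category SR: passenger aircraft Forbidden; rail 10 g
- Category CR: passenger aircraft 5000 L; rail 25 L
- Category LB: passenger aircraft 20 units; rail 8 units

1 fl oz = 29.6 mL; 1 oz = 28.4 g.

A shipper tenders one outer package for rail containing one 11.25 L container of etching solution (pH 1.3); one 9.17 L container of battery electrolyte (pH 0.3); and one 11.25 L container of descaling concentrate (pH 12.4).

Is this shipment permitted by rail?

With pH 1.3 (≤ 1.5), the etching solution falls in Category CR.
pH 0.3 meets the Category CR criterion (Corrosive), so the battery electrolyte is Category CR.
The descaling concentrate has pH 12.4, which is ≥ 11.5, so it is Category CR (Corrosive).
Category CR net quantity: 11.25 L + 9.17 L + 11.25 L = 31.67 L.
31.67 L > 25 L (rail limit, Category CR) — over the limit.

No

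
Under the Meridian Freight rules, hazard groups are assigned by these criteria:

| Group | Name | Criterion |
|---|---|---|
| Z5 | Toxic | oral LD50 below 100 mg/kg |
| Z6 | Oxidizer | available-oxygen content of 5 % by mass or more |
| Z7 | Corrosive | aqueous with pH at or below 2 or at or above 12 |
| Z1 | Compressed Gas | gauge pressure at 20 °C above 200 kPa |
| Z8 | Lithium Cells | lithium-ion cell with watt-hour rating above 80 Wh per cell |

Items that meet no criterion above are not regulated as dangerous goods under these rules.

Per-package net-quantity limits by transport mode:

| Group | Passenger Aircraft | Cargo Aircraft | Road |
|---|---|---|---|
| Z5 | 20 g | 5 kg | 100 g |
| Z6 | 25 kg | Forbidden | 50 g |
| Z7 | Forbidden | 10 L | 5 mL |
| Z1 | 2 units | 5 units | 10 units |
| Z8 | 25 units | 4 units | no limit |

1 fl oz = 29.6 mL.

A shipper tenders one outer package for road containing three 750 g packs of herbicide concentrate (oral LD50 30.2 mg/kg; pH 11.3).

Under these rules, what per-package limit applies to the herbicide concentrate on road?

100 g

Herbicide concentrate: oral LD50 30.2 mg/kg < 100 mg/kg → Group Z5 (Toxic).
The road limit for Group Z5 is 100 g.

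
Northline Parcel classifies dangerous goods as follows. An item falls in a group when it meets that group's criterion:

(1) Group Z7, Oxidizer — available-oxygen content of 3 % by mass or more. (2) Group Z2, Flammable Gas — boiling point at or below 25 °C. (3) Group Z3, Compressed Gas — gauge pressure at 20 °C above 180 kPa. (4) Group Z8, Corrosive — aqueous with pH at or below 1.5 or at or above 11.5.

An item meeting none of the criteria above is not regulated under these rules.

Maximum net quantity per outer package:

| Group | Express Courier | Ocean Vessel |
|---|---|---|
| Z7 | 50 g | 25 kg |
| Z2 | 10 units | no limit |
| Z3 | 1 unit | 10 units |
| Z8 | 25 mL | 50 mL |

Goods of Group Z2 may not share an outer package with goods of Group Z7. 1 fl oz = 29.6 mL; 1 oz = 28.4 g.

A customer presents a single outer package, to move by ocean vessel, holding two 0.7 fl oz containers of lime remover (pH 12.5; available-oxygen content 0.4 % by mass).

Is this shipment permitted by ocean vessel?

Yes

pH 12.5 meets the Group Z8 criterion (Corrosive), so the lime remover is Group Z8.
Group Z8 quantity: two 0.7 fl oz containers = 41.44 mL.
That is within the Group Z8 ocean vessel limit of 50 mL.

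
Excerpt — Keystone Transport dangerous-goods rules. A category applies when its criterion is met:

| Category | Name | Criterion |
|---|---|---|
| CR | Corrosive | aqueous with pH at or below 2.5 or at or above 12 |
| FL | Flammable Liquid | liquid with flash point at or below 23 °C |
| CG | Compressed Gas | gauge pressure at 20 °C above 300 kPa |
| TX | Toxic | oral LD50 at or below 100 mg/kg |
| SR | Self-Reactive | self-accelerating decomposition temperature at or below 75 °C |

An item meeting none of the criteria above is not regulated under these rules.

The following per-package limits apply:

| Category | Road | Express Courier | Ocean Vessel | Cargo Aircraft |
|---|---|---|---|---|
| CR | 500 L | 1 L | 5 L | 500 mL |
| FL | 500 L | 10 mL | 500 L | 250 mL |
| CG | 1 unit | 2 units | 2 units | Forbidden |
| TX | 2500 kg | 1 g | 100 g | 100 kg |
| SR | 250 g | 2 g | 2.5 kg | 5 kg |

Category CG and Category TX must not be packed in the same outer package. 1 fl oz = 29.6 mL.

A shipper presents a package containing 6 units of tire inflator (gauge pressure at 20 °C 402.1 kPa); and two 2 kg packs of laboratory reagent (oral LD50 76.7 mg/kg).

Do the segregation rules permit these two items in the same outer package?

No

Tire inflator: gauge pressure at 20 °C 402.1 kPa > 300 kPa → Category CG (Compressed Gas).
Laboratory reagent: oral LD50 76.7 mg/kg ≤ 100 mg/kg → Category TX (Toxic).
Category CG and Category TX may not share an outer package.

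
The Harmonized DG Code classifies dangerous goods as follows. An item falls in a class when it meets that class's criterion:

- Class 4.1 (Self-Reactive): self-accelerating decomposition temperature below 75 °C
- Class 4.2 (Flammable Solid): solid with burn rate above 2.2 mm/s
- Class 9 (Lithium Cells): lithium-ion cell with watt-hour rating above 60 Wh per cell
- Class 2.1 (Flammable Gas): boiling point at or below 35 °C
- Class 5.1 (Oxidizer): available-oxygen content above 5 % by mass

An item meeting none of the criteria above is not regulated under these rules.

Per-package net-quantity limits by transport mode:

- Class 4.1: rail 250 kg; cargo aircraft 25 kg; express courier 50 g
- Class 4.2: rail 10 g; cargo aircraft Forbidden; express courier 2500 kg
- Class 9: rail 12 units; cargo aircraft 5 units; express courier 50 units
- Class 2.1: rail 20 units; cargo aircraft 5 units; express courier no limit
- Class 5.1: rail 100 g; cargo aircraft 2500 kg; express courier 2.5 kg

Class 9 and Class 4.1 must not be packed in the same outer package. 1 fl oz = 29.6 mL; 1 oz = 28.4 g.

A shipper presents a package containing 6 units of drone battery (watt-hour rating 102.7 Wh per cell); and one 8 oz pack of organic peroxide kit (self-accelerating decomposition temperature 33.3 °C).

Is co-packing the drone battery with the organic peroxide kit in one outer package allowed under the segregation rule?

With watt-hour rating 102.7 Wh per cell (> 60 Wh per cell), the drone battery falls in Class 9.
Organic peroxide kit: self-accelerating decomposition temperature 33.3 °C < 75 °C → Class 4.1 (Self-Reactive).
Class 9 and Class 4.1 may not share an outer package.

No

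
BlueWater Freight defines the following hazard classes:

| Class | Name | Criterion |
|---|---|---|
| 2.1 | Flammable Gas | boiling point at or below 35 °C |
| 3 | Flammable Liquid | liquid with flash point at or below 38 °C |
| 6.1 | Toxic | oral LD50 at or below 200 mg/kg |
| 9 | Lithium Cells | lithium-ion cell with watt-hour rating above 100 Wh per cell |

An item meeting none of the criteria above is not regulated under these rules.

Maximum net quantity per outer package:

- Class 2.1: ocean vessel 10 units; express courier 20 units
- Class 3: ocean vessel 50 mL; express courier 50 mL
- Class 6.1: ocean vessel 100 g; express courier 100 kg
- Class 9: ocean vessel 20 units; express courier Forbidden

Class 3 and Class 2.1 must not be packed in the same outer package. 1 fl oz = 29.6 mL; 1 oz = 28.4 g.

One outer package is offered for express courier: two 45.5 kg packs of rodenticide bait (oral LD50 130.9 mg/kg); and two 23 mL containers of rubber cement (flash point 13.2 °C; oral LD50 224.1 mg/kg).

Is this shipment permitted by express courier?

Yes

Rodenticide bait: oral LD50 130.9 mg/kg ≤ 200 mg/kg → Class 6.1 (Toxic).
Flash point 13.2 °C meets the Class 3 criterion (Flammable Liquid), so the rubber cement is Class 3.
Class 3 quantity: two 23 mL containers = 46 mL.
That is within the Class 3 express courier limit of 50 mL.
Class 6.1 quantity: two 45.5 kg packs = 91 kg.
That is within the Class 6.1 express courier limit of 100 kg.
The segregation rule (Class 3 with Class 2.1) does not apply to Class 3 with Class 6.1.
Every hazard class is within its express courier limit and no segregation rule is violated.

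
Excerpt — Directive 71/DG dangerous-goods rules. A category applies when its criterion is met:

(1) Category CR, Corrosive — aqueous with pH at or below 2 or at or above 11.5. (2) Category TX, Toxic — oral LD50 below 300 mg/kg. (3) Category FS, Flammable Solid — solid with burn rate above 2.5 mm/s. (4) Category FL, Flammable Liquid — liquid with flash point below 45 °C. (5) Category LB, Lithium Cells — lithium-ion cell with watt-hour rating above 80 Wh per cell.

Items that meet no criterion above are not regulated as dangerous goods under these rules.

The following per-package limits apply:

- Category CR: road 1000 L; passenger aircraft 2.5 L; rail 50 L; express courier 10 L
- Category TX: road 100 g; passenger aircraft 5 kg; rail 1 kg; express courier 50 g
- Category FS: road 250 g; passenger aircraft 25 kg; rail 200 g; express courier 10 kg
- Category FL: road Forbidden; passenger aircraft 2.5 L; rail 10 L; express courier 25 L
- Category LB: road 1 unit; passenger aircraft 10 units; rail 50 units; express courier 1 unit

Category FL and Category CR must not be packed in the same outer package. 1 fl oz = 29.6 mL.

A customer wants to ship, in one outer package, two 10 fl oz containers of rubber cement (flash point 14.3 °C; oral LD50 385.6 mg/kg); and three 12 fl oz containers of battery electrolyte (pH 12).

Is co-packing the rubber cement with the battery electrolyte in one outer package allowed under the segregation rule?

No

Rubber cement: flash point 14.3 °C < 45 °C → Category FL (Flammable Liquid).
Battery electrolyte: pH 12 ≥ 11.5 → Category CR (Corrosive).
Category FL and Category CR may not share an outer package.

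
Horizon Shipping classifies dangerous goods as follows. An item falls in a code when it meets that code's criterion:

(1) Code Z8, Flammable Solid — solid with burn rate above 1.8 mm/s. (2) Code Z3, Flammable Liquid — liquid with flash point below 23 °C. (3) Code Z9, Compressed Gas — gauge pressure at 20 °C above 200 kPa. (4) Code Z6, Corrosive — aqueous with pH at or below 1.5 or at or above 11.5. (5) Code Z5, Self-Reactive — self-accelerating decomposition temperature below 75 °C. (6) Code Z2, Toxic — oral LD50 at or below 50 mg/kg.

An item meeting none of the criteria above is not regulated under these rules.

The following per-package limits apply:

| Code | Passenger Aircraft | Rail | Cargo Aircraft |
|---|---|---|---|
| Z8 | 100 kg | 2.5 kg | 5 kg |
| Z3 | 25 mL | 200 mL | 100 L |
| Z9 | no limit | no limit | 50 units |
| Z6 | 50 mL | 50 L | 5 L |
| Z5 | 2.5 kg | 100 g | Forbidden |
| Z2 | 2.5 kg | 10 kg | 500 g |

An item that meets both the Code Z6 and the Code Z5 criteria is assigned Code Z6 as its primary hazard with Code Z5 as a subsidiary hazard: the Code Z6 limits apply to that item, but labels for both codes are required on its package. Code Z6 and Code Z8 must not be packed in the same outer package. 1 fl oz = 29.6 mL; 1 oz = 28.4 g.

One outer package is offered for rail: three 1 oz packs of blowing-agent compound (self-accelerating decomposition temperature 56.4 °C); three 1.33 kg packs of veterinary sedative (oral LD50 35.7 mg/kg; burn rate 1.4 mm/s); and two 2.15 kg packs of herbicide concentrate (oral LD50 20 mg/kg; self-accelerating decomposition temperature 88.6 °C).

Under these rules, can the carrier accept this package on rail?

Self-accelerating decomposition temperature 56.4 °C meets the Code Z5 criterion (Self-Reactive), so the blowing-agent compound is Code Z5.
Oral LD50 35.7 mg/kg meets the Code Z2 criterion (Toxic), so the veterinary sedative is Code Z2.
Herbicide concentrate: oral LD50 20 mg/kg ≤ 50 mg/kg → Code Z2 (Toxic).
Total Code Z2: (three 1.33 kg packs = 3.99 kg) + (two 2.15 kg packs = 4.3 kg) = 8.29 kg.
8.29 kg is within the rail limit of 10 kg for Code Z2.
Code Z5 quantity: three 1 oz packs = 85.2 g.
85.2 g is within the rail limit of 100 g for Code Z5.
The segregation rule (Code Z6 with Code Z8) does not apply to Code Z2 with Code Z5.
Every hazard code is within its rail limit and no segregation rule is violated.

Yes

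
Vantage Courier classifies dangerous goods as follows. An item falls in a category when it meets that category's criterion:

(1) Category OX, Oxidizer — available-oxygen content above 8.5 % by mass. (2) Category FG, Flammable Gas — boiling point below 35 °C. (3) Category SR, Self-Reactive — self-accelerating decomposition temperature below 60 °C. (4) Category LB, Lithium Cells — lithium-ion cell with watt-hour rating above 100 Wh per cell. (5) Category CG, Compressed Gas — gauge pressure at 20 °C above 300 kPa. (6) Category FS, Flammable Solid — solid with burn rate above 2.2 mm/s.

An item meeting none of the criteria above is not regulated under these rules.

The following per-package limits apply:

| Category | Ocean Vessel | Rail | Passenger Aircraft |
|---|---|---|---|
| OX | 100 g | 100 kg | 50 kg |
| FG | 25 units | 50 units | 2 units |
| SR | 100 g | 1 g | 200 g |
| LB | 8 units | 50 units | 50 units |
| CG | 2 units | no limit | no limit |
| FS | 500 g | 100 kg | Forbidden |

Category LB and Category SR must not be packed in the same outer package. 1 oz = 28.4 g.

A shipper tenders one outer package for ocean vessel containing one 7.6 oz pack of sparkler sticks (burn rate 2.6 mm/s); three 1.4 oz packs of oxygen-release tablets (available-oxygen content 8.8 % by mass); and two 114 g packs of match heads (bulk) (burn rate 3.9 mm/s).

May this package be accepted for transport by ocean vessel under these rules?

No

Sparkler sticks: burn rate 2.6 mm/s > 2.2 mm/s → Category FS (Flammable Solid).
The oxygen-release tablets have available-oxygen content 8.8 % by mass, which is > 8.5 % by mass, so they are Category OX (Oxidizer).
The match heads (bulk) have burn rate 3.9 mm/s, which is > 2.2 mm/s, so they are Category FS (Flammable Solid).
Total Category FS: (one 7.6 oz pack = 215.84 g) + (two 114 g packs = 228 g) = 443.84 g.
443.84 g ≤ 500 g (ocean vessel limit, Category FS) — within limit.
Category OX quantity: three 1.4 oz packs = 119.28 g.
That exceeds the Category OX ocean vessel limit of 100 g.
The segregation rule (Category LB with Category SR) does not apply to Category FS with Category OX.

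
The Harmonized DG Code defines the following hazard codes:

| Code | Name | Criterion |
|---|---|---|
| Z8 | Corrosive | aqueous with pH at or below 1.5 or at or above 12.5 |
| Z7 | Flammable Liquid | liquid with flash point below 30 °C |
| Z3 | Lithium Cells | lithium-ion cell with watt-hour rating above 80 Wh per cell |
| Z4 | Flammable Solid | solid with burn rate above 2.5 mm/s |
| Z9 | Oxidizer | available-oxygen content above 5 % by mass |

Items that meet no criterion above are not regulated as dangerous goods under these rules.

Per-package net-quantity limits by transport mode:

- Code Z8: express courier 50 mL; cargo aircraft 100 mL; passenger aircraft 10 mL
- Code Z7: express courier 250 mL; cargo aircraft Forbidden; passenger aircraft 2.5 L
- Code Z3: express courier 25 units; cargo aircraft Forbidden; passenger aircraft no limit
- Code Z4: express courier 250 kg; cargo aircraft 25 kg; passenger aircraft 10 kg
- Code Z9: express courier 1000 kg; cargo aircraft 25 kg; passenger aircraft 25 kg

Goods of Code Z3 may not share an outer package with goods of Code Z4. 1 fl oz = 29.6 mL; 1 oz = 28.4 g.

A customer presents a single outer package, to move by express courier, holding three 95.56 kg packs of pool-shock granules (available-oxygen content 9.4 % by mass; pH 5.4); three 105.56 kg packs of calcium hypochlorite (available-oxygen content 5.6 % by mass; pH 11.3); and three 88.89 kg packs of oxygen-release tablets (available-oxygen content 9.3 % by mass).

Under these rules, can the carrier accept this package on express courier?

Pool-shock granules: available-oxygen content 9.4 % by mass > 5 % by mass → Code Z9 (Oxidizer).
The calcium hypochlorite has available-oxygen content 5.6 % by mass, which is > 5 % by mass, so it is Code Z9 (Oxidizer).
The oxygen-release tablets have available-oxygen content 9.3 % by mass, which is > 5 % by mass, so they are Code Z9 (Oxidizer).
Code Z9 net quantity: (three 95.56 kg packs = 286.68 kg) + (three 105.56 kg packs = 316.68 kg) + (three 88.89 kg packs = 266.67 kg) = 870.03 kg.
870.03 kg ≤ 1000 kg (express courier limit, Code Z9) — within limit.

Yes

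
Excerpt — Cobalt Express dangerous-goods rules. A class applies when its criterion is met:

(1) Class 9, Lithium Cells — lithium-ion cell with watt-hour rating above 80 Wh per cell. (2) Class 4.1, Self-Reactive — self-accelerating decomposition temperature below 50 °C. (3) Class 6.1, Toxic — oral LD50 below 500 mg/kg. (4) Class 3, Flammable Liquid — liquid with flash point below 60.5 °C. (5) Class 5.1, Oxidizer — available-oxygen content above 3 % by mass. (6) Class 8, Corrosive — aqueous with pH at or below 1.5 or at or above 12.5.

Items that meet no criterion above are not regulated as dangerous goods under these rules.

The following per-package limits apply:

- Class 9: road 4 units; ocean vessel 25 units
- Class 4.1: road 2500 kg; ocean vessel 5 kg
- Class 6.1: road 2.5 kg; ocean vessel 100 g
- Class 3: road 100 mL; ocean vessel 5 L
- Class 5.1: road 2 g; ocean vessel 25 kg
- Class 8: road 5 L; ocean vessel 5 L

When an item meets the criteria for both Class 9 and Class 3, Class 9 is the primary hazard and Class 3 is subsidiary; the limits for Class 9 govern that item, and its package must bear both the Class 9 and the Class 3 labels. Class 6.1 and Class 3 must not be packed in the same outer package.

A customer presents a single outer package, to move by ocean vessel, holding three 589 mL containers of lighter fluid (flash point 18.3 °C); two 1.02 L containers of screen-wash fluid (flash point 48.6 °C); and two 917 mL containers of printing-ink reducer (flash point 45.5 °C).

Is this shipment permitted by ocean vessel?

No

With flash point 18.3 °C (< 60.5 °C), the lighter fluid falls in Class 3.
With flash point 48.6 °C (< 60.5 °C), the screen-wash fluid falls in Class 3.
With flash point 45.5 °C (< 60.5 °C), the printing-ink reducer falls in Class 3.
Class 3 net quantity: (three 589 mL containers = 1.767 L) + (two 1.02 L containers = 2.04 L) + (two 917 mL containers = 1.834 L) = 5.641 L.
5.641 L > 5 L (ocean vessel limit, Class 3) — over the limit.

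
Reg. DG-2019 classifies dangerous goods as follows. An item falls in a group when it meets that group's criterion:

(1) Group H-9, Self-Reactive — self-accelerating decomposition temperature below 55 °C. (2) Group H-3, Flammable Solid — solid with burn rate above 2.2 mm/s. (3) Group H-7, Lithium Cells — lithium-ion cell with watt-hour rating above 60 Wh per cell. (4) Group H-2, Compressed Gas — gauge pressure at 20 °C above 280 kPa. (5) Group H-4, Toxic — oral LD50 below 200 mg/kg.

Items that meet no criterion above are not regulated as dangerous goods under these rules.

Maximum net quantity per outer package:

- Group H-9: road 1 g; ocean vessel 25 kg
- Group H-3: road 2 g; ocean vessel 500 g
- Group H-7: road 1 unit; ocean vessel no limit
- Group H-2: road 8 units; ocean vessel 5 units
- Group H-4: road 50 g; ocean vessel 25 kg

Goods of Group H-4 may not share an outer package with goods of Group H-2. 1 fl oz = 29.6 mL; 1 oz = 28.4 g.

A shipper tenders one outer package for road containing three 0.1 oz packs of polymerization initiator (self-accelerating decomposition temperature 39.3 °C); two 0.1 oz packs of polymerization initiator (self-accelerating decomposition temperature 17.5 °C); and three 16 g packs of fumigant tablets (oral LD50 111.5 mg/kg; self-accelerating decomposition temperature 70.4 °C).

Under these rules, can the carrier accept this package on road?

No

With self-accelerating decomposition temperature 39.3 °C (< 55 °C), the polymerization initiator falls in Group H-9.
With self-accelerating decomposition temperature 17.5 °C (< 55 °C), the polymerization initiator falls in Group H-9.
With oral LD50 111.5 mg/kg (< 200 mg/kg), the fumigant tablets fall in Group H-4.
Group H-9 net quantity: (three 0.1 oz packs = 8.52 g) + (two 0.1 oz packs = 5.68 g) = 14.2 g.
14.2 g exceeds the road limit of 1 g for Group H-9.
Group H-4 quantity: three 16 g packs = 48 g.
That is within the Group H-4 road limit of 50 g.
The segregation rule (Group H-4 with Group H-2) does not apply to Group H-9 with Group H-4.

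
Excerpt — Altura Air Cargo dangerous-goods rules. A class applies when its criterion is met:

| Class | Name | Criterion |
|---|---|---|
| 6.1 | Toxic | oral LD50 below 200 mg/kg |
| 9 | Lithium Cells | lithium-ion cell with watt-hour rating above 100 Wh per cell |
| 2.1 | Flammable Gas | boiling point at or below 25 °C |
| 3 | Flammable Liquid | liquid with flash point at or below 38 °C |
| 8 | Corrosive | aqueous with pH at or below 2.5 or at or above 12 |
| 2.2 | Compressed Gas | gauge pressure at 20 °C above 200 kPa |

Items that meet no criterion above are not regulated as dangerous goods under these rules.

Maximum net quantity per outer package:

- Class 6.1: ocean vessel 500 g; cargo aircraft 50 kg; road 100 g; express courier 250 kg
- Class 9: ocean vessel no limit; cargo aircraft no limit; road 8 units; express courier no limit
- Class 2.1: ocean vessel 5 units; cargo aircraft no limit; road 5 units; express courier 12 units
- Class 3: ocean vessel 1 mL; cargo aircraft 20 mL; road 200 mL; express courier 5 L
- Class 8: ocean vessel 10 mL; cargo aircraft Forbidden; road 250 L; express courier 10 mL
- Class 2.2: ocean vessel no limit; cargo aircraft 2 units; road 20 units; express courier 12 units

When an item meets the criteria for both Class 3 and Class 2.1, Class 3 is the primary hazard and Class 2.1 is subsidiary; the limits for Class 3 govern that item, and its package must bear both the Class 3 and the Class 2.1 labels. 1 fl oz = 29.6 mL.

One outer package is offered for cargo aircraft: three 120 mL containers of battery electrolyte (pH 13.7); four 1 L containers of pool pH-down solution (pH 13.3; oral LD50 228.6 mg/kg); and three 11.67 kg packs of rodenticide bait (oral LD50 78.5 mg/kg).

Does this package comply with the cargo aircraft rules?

No

With pH 13.7 (≥ 12), the battery electrolyte falls in Class 8.
pH 13.3 meets the Class 8 criterion (Corrosive), so the pool pH-down solution is Class 8.
Oral LD50 78.5 mg/kg meets the Class 6.1 criterion (Toxic), so the rodenticide bait is Class 6.1.
Class 8 net quantity: (three 120 mL containers = 360 mL) + (four 1 L containers = 4 L) = 4.36 L.
By cargo aircraft, Class 8 is Forbidden regardless of quantity.
Class 6.1 quantity: three 11.67 kg packs = 35.01 kg.
35.01 kg ≤ 50 kg (cargo aircraft limit, Class 6.1) — within limit.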